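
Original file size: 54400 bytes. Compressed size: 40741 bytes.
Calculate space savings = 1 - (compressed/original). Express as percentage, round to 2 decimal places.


ratio = compressed/original = 40741/54400 = 0.748915
savings = 1 - ratio = 1 - 0.748915 = 0.251085
as a percentage: 0.251085 * 100 = 25.11%

Space savings = 1 - 40741/54400 = 25.11%


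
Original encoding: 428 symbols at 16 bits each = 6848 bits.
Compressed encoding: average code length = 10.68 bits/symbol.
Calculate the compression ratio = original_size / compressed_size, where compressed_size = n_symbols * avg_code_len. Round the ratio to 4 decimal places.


original_size = n_symbols * orig_bits = 428 * 16 = 6848 bits
compressed_size = n_symbols * avg_code_len = 428 * 10.68 = 4571.04 bits
ratio = original_size / compressed_size = 6848 / 4571.04 = 1.4981

Compression ratio = 1.4981


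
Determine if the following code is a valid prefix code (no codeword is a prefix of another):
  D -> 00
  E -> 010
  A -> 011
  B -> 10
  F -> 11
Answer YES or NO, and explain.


Checking each pair (does one codeword prefix another?):
  D='00' vs E='010': no prefix
  D='00' vs A='011': no prefix
  D='00' vs B='10': no prefix
  D='00' vs F='11': no prefix
  E='010' vs D='00': no prefix
  E='010' vs A='011': no prefix
  E='010' vs B='10': no prefix
  E='010' vs F='11': no prefix
  A='011' vs D='00': no prefix
  A='011' vs E='010': no prefix
  A='011' vs B='10': no prefix
  A='011' vs F='11': no prefix
  B='10' vs D='00': no prefix
  B='10' vs E='010': no prefix
  B='10' vs A='011': no prefix
  B='10' vs F='11': no prefix
  F='11' vs D='00': no prefix
  F='11' vs E='010': no prefix
  F='11' vs A='011': no prefix
  F='11' vs B='10': no prefix
No violation found over all pairs.

YES -- this is a valid prefix code. No codeword is a prefix of any other codeword.


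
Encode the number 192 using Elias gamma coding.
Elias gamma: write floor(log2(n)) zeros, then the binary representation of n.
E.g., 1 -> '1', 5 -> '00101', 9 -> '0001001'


num_bits = floor(log2(192)) + 1 = 8
leading_zeros = num_bits - 1 = 7
binary(192) = 11000000

Elias gamma(192) = '0000000' + '11000000' = 000000011000000 (15 bits)


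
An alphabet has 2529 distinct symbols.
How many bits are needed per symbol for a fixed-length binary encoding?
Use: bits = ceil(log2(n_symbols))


log2(2529) = 11.3044
Bracket: 2^11 = 2048 < 2529 <= 2^12 = 4096
So ceil(log2(2529)) = 12

bits = ceil(log2(2529)) = ceil(11.3044) = 12 bits


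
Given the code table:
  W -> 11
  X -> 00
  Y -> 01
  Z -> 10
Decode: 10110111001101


Decoding:
10 -> Z
11 -> W
01 -> Y
11 -> W
00 -> X
11 -> W
01 -> Y


Result: ZWYWXWY


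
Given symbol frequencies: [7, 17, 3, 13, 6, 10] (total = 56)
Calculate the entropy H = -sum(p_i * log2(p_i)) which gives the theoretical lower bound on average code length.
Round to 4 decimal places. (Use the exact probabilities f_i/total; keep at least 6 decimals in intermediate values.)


Per-symbol terms -p_i * log2(p_i) with p_i = f_i/56:
  p = 7/56 = 0.125000: log2(p) = -3.000000, -p*log2(p) = 0.375000
  p = 17/56 = 0.303571: log2(p) = -1.719892, -p*log2(p) = 0.522110
  p = 3/56 = 0.053571: log2(p) = -4.222392, -p*log2(p) = 0.226200
  p = 13/56 = 0.232143: log2(p) = -2.106915, -p*log2(p) = 0.489105
  p = 6/56 = 0.107143: log2(p) = -3.222392, -p*log2(p) = 0.345256
  p = 10/56 = 0.178571: log2(p) = -2.485427, -p*log2(p) = 0.443826
H = 0.375000 + 0.522110 + 0.226200 + 0.489105 + 0.345256 + 0.443826 = 2.401497

H = 2.4015 bits/symbol


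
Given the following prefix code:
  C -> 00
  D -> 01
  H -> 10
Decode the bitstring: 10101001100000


Decoding step by step:
Bits 10 -> H
Bits 10 -> H
Bits 10 -> H
Bits 01 -> D
Bits 10 -> H
Bits 00 -> C
Bits 00 -> C


Decoded message: HHHDHCC


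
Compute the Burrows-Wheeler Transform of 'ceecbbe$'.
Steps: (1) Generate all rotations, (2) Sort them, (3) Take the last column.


Rotations (sorted):
  0: $ceecbbe -> last char: e
  1: bbe$ceec -> last char: c
  2: be$ceecb -> last char: b
  3: cbbe$cee -> last char: e
  4: ceecbbe$ -> last char: $
  5: e$ceecbb -> last char: b
  6: ecbbe$ce -> last char: e
  7: eecbbe$c -> last char: c


BWT = ecbe$bec


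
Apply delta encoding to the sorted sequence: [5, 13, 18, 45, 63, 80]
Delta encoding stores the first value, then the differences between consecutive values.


First value: 5
Deltas:
  13 - 5 = 8
  18 - 13 = 5
  45 - 18 = 27
  63 - 45 = 18
  80 - 63 = 17


Delta encoded: [5, 8, 5, 27, 18, 17]


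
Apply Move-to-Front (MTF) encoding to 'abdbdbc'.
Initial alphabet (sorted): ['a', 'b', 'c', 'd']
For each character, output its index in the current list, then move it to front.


MTF encoding:
'a': index 0 in ['a', 'b', 'c', 'd'] -> ['a', 'b', 'c', 'd']
'b': index 1 in ['a', 'b', 'c', 'd'] -> ['b', 'a', 'c', 'd']
'd': index 3 in ['b', 'a', 'c', 'd'] -> ['d', 'b', 'a', 'c']
'b': index 1 in ['d', 'b', 'a', 'c'] -> ['b', 'd', 'a', 'c']
'd': index 1 in ['b', 'd', 'a', 'c'] -> ['d', 'b', 'a', 'c']
'b': index 1 in ['d', 'b', 'a', 'c'] -> ['b', 'd', 'a', 'c']
'c': index 3 in ['b', 'd', 'a', 'c'] -> ['c', 'b', 'd', 'a']


Output: [0, 1, 3, 1, 1, 1, 3]


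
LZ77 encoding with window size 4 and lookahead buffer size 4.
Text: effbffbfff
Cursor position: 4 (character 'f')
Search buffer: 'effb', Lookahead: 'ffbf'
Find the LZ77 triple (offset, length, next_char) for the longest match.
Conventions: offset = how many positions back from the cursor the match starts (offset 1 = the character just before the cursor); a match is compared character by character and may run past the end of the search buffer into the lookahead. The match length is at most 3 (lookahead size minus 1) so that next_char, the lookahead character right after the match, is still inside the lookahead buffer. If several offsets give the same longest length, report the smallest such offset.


Try each offset into the search buffer:
  offset=1 (pos 3, char 'b'): match length 0
  offset=2 (pos 2, char 'f'): match length 1
  offset=3 (pos 1, char 'f'): match length 3
  offset=4 (pos 0, char 'e'): match length 0
Longest match has length 3 at offset 3.
next_char = character at position 4 + 3 = 7 -> 'f'

Best match: offset=3, length=3 (matching 'ffb' starting at position 1)
LZ77 triple: (3, 3, 'f')


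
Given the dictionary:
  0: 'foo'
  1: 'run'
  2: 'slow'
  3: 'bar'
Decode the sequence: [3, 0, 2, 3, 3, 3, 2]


Look up each index in the dictionary:
  3 -> 'bar'
  0 -> 'foo'
  2 -> 'slow'
  3 -> 'bar'
  3 -> 'bar'
  3 -> 'bar'
  2 -> 'slow'

Decoded: "bar foo slow bar bar bar slow"


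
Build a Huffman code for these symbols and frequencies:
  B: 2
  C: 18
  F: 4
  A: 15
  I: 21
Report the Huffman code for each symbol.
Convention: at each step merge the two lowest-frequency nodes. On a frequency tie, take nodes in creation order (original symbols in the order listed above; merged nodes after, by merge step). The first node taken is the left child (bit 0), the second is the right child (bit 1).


Huffman tree construction:
Step 1: Merge B(2) + F(4) = 6
Step 2: Merge (B+F)(6) + A(15) = 21
Step 3: Merge C(18) + I(21) = 39
Step 4: Merge ((B+F)+A)(21) + (C+I)(39) = 60
Read each symbol's code off the tree from the root (left child = 0, right child = 1).

Codes:
  B: 000 (length 3)
  C: 10 (length 2)
  F: 001 (length 3)
  A: 01 (length 2)
  I: 11 (length 2)
Average code length: 126/60 = 2.1000 bits/symbol


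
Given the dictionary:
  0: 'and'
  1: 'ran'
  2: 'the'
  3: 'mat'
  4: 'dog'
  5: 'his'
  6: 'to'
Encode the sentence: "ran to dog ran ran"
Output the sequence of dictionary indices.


Look up each word in the dictionary:
  'ran' -> 1
  'to' -> 6
  'dog' -> 4
  'ran' -> 1
  'ran' -> 1

Encoded: [1, 6, 4, 1, 1]


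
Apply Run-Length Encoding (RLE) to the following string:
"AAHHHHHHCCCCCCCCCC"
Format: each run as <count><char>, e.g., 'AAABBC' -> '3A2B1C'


Scanning runs left to right:
  i=0: run of 'A' x 2 -> '2A'
  i=2: run of 'H' x 6 -> '6H'
  i=8: run of 'C' x 10 -> '10C'

RLE = 2A6H10C


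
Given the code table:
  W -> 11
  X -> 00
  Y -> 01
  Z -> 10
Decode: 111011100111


Decoding:
11 -> W
10 -> Z
11 -> W
10 -> Z
01 -> Y
11 -> W


Result: WZWZYW


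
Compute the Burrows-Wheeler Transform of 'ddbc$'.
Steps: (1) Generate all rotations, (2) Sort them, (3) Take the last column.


Rotations (sorted):
  0: $ddbc -> last char: c
  1: bc$dd -> last char: d
  2: c$ddb -> last char: b
  3: dbc$d -> last char: d
  4: ddbc$ -> last char: $


BWT = cdbd$


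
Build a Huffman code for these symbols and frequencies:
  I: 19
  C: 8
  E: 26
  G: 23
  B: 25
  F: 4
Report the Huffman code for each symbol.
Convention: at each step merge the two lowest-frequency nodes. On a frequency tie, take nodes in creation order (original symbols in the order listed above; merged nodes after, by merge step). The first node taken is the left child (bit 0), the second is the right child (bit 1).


Huffman tree construction:
Step 1: Merge F(4) + C(8) = 12
Step 2: Merge (F+C)(12) + I(19) = 31
Step 3: Merge G(23) + B(25) = 48
Step 4: Merge E(26) + ((F+C)+I)(31) = 57
Step 5: Merge (G+B)(48) + (E+((F+C)+I))(57) = 105
Read each symbol's code off the tree from the root (left child = 0, right child = 1).

Codes:
  I: 111 (length 3)
  C: 1101 (length 4)
  E: 10 (length 2)
  G: 00 (length 2)
  B: 01 (length 2)
  F: 1100 (length 4)
Average code length: 253/105 = 2.4095 bits/symbol


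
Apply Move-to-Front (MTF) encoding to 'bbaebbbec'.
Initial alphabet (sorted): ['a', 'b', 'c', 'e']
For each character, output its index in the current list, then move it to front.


MTF encoding:
'b': index 1 in ['a', 'b', 'c', 'e'] -> ['b', 'a', 'c', 'e']
'b': index 0 in ['b', 'a', 'c', 'e'] -> ['b', 'a', 'c', 'e']
'a': index 1 in ['b', 'a', 'c', 'e'] -> ['a', 'b', 'c', 'e']
'e': index 3 in ['a', 'b', 'c', 'e'] -> ['e', 'a', 'b', 'c']
'b': index 2 in ['e', 'a', 'b', 'c'] -> ['b', 'e', 'a', 'c']
'b': index 0 in ['b', 'e', 'a', 'c'] -> ['b', 'e', 'a', 'c']
'b': index 0 in ['b', 'e', 'a', 'c'] -> ['b', 'e', 'a', 'c']
'e': index 1 in ['b', 'e', 'a', 'c'] -> ['e', 'b', 'a', 'c']
'c': index 3 in ['e', 'b', 'a', 'c'] -> ['c', 'e', 'b', 'a']


Output: [1, 0, 1, 3, 2, 0, 0, 1, 3]


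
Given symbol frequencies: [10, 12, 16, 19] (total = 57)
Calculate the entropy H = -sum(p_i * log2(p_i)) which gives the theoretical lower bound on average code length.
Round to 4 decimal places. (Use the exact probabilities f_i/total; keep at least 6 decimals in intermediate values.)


Per-symbol terms -p_i * log2(p_i) with p_i = f_i/57:
  p = 10/57 = 0.175439: log2(p) = -2.510962, -p*log2(p) = 0.440520
  p = 12/57 = 0.210526: log2(p) = -2.247928, -p*log2(p) = 0.473248
  p = 16/57 = 0.280702: log2(p) = -1.832890, -p*log2(p) = 0.514495
  p = 19/57 = 0.333333: log2(p) = -1.584963, -p*log2(p) = 0.528321
H = 0.440520 + 0.473248 + 0.514495 + 0.528321 = 1.956584

H = 1.9566 bits/symbol


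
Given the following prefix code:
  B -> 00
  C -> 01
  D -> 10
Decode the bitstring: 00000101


Decoding step by step:
Bits 00 -> B
Bits 00 -> B
Bits 01 -> C
Bits 01 -> C


Decoded message: BBCC


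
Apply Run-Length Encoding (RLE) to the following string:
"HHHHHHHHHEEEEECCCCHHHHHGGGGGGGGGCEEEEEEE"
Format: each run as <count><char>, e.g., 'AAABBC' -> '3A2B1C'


Scanning runs left to right:
  i=0: run of 'H' x 9 -> '9H'
  i=9: run of 'E' x 5 -> '5E'
  i=14: run of 'C' x 4 -> '4C'
  i=18: run of 'H' x 5 -> '5H'
  i=23: run of 'G' x 9 -> '9G'
  i=32: run of 'C' x 1 -> '1C'
  i=33: run of 'E' x 7 -> '7E'

RLE = 9H5E4C5H9G1C7E


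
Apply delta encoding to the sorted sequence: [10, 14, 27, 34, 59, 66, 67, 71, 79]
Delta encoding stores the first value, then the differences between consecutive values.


First value: 10
Deltas:
  14 - 10 = 4
  27 - 14 = 13
  34 - 27 = 7
  59 - 34 = 25
  66 - 59 = 7
  67 - 66 = 1
  71 - 67 = 4
  79 - 71 = 8


Delta encoded: [10, 4, 13, 7, 25, 7, 1, 4, 8]


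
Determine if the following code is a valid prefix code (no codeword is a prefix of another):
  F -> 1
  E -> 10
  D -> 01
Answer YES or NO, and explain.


Checking each pair (does one codeword prefix another?):
  F='1' vs E='10': prefix -- VIOLATION

NO -- this is NOT a valid prefix code. F (1) is a prefix of E (10).


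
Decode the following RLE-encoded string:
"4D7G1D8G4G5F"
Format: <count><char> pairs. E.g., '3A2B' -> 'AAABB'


Expanding each <count><char> pair:
  4D -> 'DDDD'
  7G -> 'GGGGGGG'
  1D -> 'D'
  8G -> 'GGGGGGGG'
  4G -> 'GGGG'
  5F -> 'FFFFF'

Decoded = DDDDGGGGGGGDGGGGGGGGGGGGFFFFF


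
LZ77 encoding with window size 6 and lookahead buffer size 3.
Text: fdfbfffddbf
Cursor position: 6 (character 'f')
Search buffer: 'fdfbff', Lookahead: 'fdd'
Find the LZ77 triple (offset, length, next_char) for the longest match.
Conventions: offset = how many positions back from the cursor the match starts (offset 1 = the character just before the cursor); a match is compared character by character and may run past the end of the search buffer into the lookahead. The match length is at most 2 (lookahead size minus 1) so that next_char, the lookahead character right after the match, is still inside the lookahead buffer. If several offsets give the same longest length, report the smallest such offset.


Try each offset into the search buffer:
  offset=1 (pos 5, char 'f'): match length 1
  offset=2 (pos 4, char 'f'): match length 1
  offset=3 (pos 3, char 'b'): match length 0
  offset=4 (pos 2, char 'f'): match length 1
  offset=5 (pos 1, char 'd'): match length 0
  offset=6 (pos 0, char 'f'): match length 2
Longest match has length 2 at offset 6.
next_char = character at position 6 + 2 = 8 -> 'd'

Best match: offset=6, length=2 (matching 'fd' starting at position 0)
LZ77 triple: (6, 2, 'd')


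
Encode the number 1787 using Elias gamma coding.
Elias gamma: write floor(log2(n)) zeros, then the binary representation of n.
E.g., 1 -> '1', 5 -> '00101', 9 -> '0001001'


num_bits = floor(log2(1787)) + 1 = 11
leading_zeros = num_bits - 1 = 10
binary(1787) = 11011111011

Elias gamma(1787) = '0000000000' + '11011111011' = 000000000011011111011 (21 bits)


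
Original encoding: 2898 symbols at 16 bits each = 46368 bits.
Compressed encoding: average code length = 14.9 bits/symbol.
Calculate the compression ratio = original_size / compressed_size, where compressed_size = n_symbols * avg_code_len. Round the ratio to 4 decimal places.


original_size = n_symbols * orig_bits = 2898 * 16 = 46368 bits
compressed_size = n_symbols * avg_code_len = 2898 * 14.9 = 43180.2 bits
ratio = original_size / compressed_size = 46368 / 43180.2 = 1.0738

Compression ratio = 1.0738


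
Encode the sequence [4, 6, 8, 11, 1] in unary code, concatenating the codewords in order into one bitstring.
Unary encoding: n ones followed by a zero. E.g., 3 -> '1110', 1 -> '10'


Encode each number as n ones followed by a terminating 0:
  4 -> 11110 (5 bits)
  6 -> 1111110 (7 bits)
  8 -> 111111110 (9 bits)
  11 -> 111111111110 (12 bits)
  1 -> 10 (2 bits)
Total length = 5 + 7 + 9 + 12 + 2 = 35 bits.

Unary([4, 6, 8, 11, 1]) = 11110111111011111111011111111111010 (35 bits)


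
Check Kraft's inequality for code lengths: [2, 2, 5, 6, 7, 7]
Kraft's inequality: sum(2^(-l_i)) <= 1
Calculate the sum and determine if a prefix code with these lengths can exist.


Sum = 2^(-2) + 2^(-2) + 2^(-5) + 2^(-6) + 2^(-7) + 2^(-7)
    = 0.25 + 0.25 + 0.03125 + 0.015625 + 0.0078125 + 0.0078125
    = 72/128 = 0.5625
Since 0.5625 <= 1, Kraft's inequality IS satisfied.
A prefix code with these lengths CAN exist.

Kraft sum = 0.5625. Satisfied.


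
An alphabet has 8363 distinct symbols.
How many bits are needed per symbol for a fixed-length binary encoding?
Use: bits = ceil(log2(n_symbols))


log2(8363) = 13.0298
Bracket: 2^13 = 8192 < 8363 <= 2^14 = 16384
So ceil(log2(8363)) = 14

bits = ceil(log2(8363)) = ceil(13.0298) = 14 bits


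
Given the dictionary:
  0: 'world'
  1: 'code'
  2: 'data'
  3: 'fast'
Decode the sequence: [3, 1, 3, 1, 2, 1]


Look up each index in the dictionary:
  3 -> 'fast'
  1 -> 'code'
  3 -> 'fast'
  1 -> 'code'
  2 -> 'data'
  1 -> 'code'

Decoded: "fast code fast code data code"


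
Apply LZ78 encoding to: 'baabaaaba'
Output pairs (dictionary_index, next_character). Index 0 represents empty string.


LZ78 encoding steps:
Dictionary: {0: ''}
Step 1: w='' (idx 0), next='b' -> output (0, 'b'), add 'b' as idx 1
Step 2: w='' (idx 0), next='a' -> output (0, 'a'), add 'a' as idx 2
Step 3: w='a' (idx 2), next='b' -> output (2, 'b'), add 'ab' as idx 3
Step 4: w='a' (idx 2), next='a' -> output (2, 'a'), add 'aa' as idx 4
Step 5: w='ab' (idx 3), next='a' -> output (3, 'a'), add 'aba' as idx 5


Encoded: [(0, 'b'), (0, 'a'), (2, 'b'), (2, 'a'), (3, 'a')]


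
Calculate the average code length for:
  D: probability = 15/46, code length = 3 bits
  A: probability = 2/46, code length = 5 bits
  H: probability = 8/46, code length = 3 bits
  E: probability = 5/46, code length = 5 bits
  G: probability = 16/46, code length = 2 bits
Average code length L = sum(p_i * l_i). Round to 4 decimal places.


Weighted contributions p_i * l_i:
  D: (15/46) * 3 = 45/46
  A: (2/46) * 5 = 10/46
  H: (8/46) * 3 = 24/46
  E: (5/46) * 5 = 25/46
  G: (16/46) * 2 = 32/46
Sum = (45 + 10 + 24 + 25 + 32)/46 = 136/46

L = 136/46 = 2.9565 bits/symbol


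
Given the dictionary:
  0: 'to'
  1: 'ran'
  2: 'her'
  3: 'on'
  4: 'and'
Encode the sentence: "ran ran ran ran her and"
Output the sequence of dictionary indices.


Look up each word in the dictionary:
  'ran' -> 1
  'ran' -> 1
  'ran' -> 1
  'ran' -> 1
  'her' -> 2
  'and' -> 4

Encoded: [1, 1, 1, 1, 2, 4]


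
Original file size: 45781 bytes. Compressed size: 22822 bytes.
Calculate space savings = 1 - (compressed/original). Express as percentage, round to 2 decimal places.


ratio = compressed/original = 22822/45781 = 0.498504
savings = 1 - ratio = 1 - 0.498504 = 0.501496
as a percentage: 0.501496 * 100 = 50.15%

Space savings = 1 - 22822/45781 = 50.15%


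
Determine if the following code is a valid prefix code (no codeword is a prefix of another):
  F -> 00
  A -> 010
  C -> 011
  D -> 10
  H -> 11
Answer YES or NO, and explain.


Checking each pair (does one codeword prefix another?):
  F='00' vs A='010': no prefix
  F='00' vs C='011': no prefix
  F='00' vs D='10': no prefix
  F='00' vs H='11': no prefix
  A='010' vs F='00': no prefix
  A='010' vs C='011': no prefix
  A='010' vs D='10': no prefix
  A='010' vs H='11': no prefix
  C='011' vs F='00': no prefix
  C='011' vs A='010': no prefix
  C='011' vs D='10': no prefix
  C='011' vs H='11': no prefix
  D='10' vs F='00': no prefix
  D='10' vs A='010': no prefix
  D='10' vs C='011': no prefix
  D='10' vs H='11': no prefix
  H='11' vs F='00': no prefix
  H='11' vs A='010': no prefix
  H='11' vs C='011': no prefix
  H='11' vs D='10': no prefix
No violation found over all pairs.

YES -- this is a valid prefix code. No codeword is a prefix of any other codeword.


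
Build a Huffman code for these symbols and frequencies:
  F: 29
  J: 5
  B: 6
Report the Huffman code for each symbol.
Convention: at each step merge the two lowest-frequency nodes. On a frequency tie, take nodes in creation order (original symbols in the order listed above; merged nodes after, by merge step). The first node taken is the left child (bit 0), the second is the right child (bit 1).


Huffman tree construction:
Step 1: Merge J(5) + B(6) = 11
Step 2: Merge (J+B)(11) + F(29) = 40
Read each symbol's code off the tree from the root (left child = 0, right child = 1).

Codes:
  F: 1 (length 1)
  J: 00 (length 2)
  B: 01 (length 2)
Average code length: 51/40 = 1.2750 bits/symbol


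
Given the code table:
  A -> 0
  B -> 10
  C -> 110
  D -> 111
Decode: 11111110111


Decoding:
111 -> D
111 -> D
10 -> B
111 -> D


Result: DDBD


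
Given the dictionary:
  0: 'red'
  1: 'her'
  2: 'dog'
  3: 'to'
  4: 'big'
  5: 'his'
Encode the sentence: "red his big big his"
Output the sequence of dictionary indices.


Look up each word in the dictionary:
  'red' -> 0
  'his' -> 5
  'big' -> 4
  'big' -> 4
  'his' -> 5

Encoded: [0, 5, 4, 4, 5]


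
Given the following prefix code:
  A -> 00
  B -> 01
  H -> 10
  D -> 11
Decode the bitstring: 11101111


Decoding step by step:
Bits 11 -> D
Bits 10 -> H
Bits 11 -> D
Bits 11 -> D


Decoded message: DHDD


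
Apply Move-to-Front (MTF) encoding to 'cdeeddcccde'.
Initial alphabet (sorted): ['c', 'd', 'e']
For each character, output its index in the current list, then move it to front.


MTF encoding:
'c': index 0 in ['c', 'd', 'e'] -> ['c', 'd', 'e']
'd': index 1 in ['c', 'd', 'e'] -> ['d', 'c', 'e']
'e': index 2 in ['d', 'c', 'e'] -> ['e', 'd', 'c']
'e': index 0 in ['e', 'd', 'c'] -> ['e', 'd', 'c']
'd': index 1 in ['e', 'd', 'c'] -> ['d', 'e', 'c']
'd': index 0 in ['d', 'e', 'c'] -> ['d', 'e', 'c']
'c': index 2 in ['d', 'e', 'c'] -> ['c', 'd', 'e']
'c': index 0 in ['c', 'd', 'e'] -> ['c', 'd', 'e']
'c': index 0 in ['c', 'd', 'e'] -> ['c', 'd', 'e']
'd': index 1 in ['c', 'd', 'e'] -> ['d', 'c', 'e']
'e': index 2 in ['d', 'c', 'e'] -> ['e', 'd', 'c']


Output: [0, 1, 2, 0, 1, 0, 2, 0, 0, 1, 2]


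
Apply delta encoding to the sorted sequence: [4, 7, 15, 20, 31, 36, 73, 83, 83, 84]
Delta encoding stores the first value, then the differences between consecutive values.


First value: 4
Deltas:
  7 - 4 = 3
  15 - 7 = 8
  20 - 15 = 5
  31 - 20 = 11
  36 - 31 = 5
  73 - 36 = 37
  83 - 73 = 10
  83 - 83 = 0
  84 - 83 = 1


Delta encoded: [4, 3, 8, 5, 11, 5, 37, 10, 0, 1]


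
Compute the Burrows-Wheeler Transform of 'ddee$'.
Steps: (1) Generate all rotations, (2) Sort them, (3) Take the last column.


Rotations (sorted):
  0: $ddee -> last char: e
  1: ddee$ -> last char: $
  2: dee$d -> last char: d
  3: e$dde -> last char: e
  4: ee$dd -> last char: d


BWT = e$ded


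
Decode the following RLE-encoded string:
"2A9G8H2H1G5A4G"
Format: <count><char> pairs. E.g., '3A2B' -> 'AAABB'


Expanding each <count><char> pair:
  2A -> 'AA'
  9G -> 'GGGGGGGGG'
  8H -> 'HHHHHHHH'
  2H -> 'HH'
  1G -> 'G'
  5A -> 'AAAAA'
  4G -> 'GGGG'

Decoded = AAGGGGGGGGGHHHHHHHHHHGAAAAAGGGG


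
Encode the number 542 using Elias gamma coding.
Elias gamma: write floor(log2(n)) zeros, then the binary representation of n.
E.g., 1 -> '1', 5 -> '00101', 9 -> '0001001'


num_bits = floor(log2(542)) + 1 = 10
leading_zeros = num_bits - 1 = 9
binary(542) = 1000011110

Elias gamma(542) = '000000000' + '1000011110' = 0000000001000011110 (19 bits)


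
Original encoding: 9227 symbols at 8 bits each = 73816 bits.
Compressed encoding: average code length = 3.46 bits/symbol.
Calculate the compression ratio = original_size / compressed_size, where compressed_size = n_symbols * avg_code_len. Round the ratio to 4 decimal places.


original_size = n_symbols * orig_bits = 9227 * 8 = 73816 bits
compressed_size = n_symbols * avg_code_len = 9227 * 3.46 = 31925.42 bits
ratio = original_size / compressed_size = 73816 / 31925.42 = 2.3121

Compression ratio = 2.3121


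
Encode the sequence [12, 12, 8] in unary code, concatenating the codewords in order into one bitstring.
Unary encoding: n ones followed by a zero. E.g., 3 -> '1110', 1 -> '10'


Encode each number as n ones followed by a terminating 0:
  12 -> 1111111111110 (13 bits)
  12 -> 1111111111110 (13 bits)
  8 -> 111111110 (9 bits)
Total length = 13 + 13 + 9 = 35 bits.

Unary([12, 12, 8]) = 11111111111101111111111110111111110 (35 bits)


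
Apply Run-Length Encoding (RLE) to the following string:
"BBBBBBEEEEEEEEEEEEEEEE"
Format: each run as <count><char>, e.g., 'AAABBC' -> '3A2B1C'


Scanning runs left to right:
  i=0: run of 'B' x 6 -> '6B'
  i=6: run of 'E' x 16 -> '16E'

RLE = 6B16E


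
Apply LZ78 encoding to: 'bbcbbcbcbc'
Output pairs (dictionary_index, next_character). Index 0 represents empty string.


LZ78 encoding steps:
Dictionary: {0: ''}
Step 1: w='' (idx 0), next='b' -> output (0, 'b'), add 'b' as idx 1
Step 2: w='b' (idx 1), next='c' -> output (1, 'c'), add 'bc' as idx 2
Step 3: w='b' (idx 1), next='b' -> output (1, 'b'), add 'bb' as idx 3
Step 4: w='' (idx 0), next='c' -> output (0, 'c'), add 'c' as idx 4
Step 5: w='bc' (idx 2), next='b' -> output (2, 'b'), add 'bcb' as idx 5
Step 6: w='c' (idx 4), end of input -> output (4, '')


Encoded: [(0, 'b'), (1, 'c'), (1, 'b'), (0, 'c'), (2, 'b'), (4, '')]


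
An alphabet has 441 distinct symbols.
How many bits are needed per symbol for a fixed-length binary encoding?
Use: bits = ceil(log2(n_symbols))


log2(441) = 8.7846
Bracket: 2^8 = 256 < 441 <= 2^9 = 512
So ceil(log2(441)) = 9

bits = ceil(log2(441)) = ceil(8.7846) = 9 bits


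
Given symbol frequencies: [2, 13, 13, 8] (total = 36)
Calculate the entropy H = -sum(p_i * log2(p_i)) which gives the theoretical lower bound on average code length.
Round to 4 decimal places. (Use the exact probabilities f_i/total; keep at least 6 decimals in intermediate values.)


Per-symbol terms -p_i * log2(p_i) with p_i = f_i/36:
  p = 2/36 = 0.055556: log2(p) = -4.169925, -p*log2(p) = 0.231663
  p = 13/36 = 0.361111: log2(p) = -1.469485, -p*log2(p) = 0.530647
  p = 13/36 = 0.361111: log2(p) = -1.469485, -p*log2(p) = 0.530647
  p = 8/36 = 0.222222: log2(p) = -2.169925, -p*log2(p) = 0.482206
H = 0.231663 + 0.530647 + 0.530647 + 0.482206 = 1.775163

H = 1.7752 bits/symbol


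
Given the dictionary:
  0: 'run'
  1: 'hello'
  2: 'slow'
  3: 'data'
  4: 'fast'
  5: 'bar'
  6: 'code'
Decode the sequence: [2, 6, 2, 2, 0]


Look up each index in the dictionary:
  2 -> 'slow'
  6 -> 'code'
  2 -> 'slow'
  2 -> 'slow'
  0 -> 'run'

Decoded: "slow code slow slow run"


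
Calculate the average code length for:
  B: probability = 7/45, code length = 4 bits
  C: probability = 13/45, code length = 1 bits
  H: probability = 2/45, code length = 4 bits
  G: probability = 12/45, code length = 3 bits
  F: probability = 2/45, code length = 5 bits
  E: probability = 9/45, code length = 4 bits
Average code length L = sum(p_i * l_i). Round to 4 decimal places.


Weighted contributions p_i * l_i:
  B: (7/45) * 4 = 28/45
  C: (13/45) * 1 = 13/45
  H: (2/45) * 4 = 8/45
  G: (12/45) * 3 = 36/45
  F: (2/45) * 5 = 10/45
  E: (9/45) * 4 = 36/45
Sum = (28 + 13 + 8 + 36 + 10 + 36)/45 = 131/45

L = 131/45 = 2.9111 bits/symbol


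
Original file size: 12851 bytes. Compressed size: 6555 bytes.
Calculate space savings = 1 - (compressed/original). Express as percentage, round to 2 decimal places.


ratio = compressed/original = 6555/12851 = 0.510077
savings = 1 - ratio = 1 - 0.510077 = 0.489923
as a percentage: 0.489923 * 100 = 48.99%

Space savings = 1 - 6555/12851 = 48.99%


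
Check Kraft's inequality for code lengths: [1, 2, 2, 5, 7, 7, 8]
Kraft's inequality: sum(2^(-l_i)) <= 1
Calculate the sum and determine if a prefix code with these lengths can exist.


Sum = 2^(-1) + 2^(-2) + 2^(-2) + 2^(-5) + 2^(-7) + 2^(-7) + 2^(-8)
    = 0.5 + 0.25 + 0.25 + 0.03125 + 0.0078125 + 0.0078125 + 0.00390625
    = 269/256 = 1.05078125
Since 1.05078125 > 1, Kraft's inequality is NOT satisfied.
A prefix code with these lengths CANNOT exist.

Kraft sum = 1.05078125. Not satisfied.


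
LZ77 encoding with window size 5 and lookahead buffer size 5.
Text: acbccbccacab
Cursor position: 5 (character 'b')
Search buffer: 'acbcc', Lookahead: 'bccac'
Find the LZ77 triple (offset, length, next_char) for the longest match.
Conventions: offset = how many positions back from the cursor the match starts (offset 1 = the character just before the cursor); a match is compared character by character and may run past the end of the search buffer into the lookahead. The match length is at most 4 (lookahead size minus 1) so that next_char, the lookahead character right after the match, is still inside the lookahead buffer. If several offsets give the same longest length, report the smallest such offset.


Try each offset into the search buffer:
  offset=1 (pos 4, char 'c'): match length 0
  offset=2 (pos 3, char 'c'): match length 0
  offset=3 (pos 2, char 'b'): match length 3
  offset=4 (pos 1, char 'c'): match length 0
  offset=5 (pos 0, char 'a'): match length 0
Longest match has length 3 at offset 3.
next_char = character at position 5 + 3 = 8 -> 'a'

Best match: offset=3, length=3 (matching 'bcc' starting at position 2)
LZ77 triple: (3, 3, 'a')


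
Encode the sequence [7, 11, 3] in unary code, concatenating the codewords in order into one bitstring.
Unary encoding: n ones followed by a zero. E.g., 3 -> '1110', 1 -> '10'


Encode each number as n ones followed by a terminating 0:
  7 -> 11111110 (8 bits)
  11 -> 111111111110 (12 bits)
  3 -> 1110 (4 bits)
Total length = 8 + 12 + 4 = 24 bits.

Unary([7, 11, 3]) = 111111101111111111101110 (24 bits)


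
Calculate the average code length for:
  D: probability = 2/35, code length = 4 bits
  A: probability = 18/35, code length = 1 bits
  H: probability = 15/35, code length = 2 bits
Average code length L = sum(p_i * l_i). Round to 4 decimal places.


Weighted contributions p_i * l_i:
  D: (2/35) * 4 = 8/35
  A: (18/35) * 1 = 18/35
  H: (15/35) * 2 = 30/35
Sum = (8 + 18 + 30)/35 = 56/35

L = 56/35 = 1.6000 bits/symbol


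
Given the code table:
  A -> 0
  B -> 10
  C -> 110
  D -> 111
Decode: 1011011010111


Decoding:
10 -> B
110 -> C
110 -> C
10 -> B
111 -> D


Result: BCCBD


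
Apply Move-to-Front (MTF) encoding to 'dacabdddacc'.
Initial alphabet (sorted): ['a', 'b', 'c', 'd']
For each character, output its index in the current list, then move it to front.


MTF encoding:
'd': index 3 in ['a', 'b', 'c', 'd'] -> ['d', 'a', 'b', 'c']
'a': index 1 in ['d', 'a', 'b', 'c'] -> ['a', 'd', 'b', 'c']
'c': index 3 in ['a', 'd', 'b', 'c'] -> ['c', 'a', 'd', 'b']
'a': index 1 in ['c', 'a', 'd', 'b'] -> ['a', 'c', 'd', 'b']
'b': index 3 in ['a', 'c', 'd', 'b'] -> ['b', 'a', 'c', 'd']
'd': index 3 in ['b', 'a', 'c', 'd'] -> ['d', 'b', 'a', 'c']
'd': index 0 in ['d', 'b', 'a', 'c'] -> ['d', 'b', 'a', 'c']
'd': index 0 in ['d', 'b', 'a', 'c'] -> ['d', 'b', 'a', 'c']
'a': index 2 in ['d', 'b', 'a', 'c'] -> ['a', 'd', 'b', 'c']
'c': index 3 in ['a', 'd', 'b', 'c'] -> ['c', 'a', 'd', 'b']
'c': index 0 in ['c', 'a', 'd', 'b'] -> ['c', 'a', 'd', 'b']


Output: [3, 1, 3, 1, 3, 3, 0, 0, 2, 3, 0]


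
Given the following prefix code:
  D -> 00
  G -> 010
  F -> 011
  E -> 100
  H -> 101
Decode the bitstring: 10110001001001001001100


Decoding step by step:
Bits 101 -> H
Bits 100 -> E
Bits 010 -> G
Bits 010 -> G
Bits 010 -> G
Bits 010 -> G
Bits 011 -> F
Bits 00 -> D


Decoded message: HEGGGGFD


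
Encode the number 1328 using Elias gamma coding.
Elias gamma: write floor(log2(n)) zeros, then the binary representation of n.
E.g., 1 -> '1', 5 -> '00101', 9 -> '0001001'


num_bits = floor(log2(1328)) + 1 = 11
leading_zeros = num_bits - 1 = 10
binary(1328) = 10100110000

Elias gamma(1328) = '0000000000' + '10100110000' = 000000000010100110000 (21 bits)


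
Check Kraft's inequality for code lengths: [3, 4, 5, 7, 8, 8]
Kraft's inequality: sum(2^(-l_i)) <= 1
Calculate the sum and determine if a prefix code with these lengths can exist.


Sum = 2^(-3) + 2^(-4) + 2^(-5) + 2^(-7) + 2^(-8) + 2^(-8)
    = 0.125 + 0.0625 + 0.03125 + 0.0078125 + 0.00390625 + 0.00390625
    = 60/256 = 0.234375
Since 0.234375 <= 1, Kraft's inequality IS satisfied.
A prefix code with these lengths CAN exist.

Kraft sum = 0.234375. Satisfied.


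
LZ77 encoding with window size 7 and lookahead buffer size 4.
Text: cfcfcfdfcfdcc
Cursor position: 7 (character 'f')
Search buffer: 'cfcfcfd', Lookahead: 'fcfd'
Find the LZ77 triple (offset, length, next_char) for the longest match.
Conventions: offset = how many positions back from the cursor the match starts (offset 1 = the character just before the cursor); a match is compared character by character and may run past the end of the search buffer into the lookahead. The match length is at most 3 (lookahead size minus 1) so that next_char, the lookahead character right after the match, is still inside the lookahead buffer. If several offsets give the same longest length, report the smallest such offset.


Try each offset into the search buffer:
  offset=1 (pos 6, char 'd'): match length 0
  offset=2 (pos 5, char 'f'): match length 1
  offset=3 (pos 4, char 'c'): match length 0
  offset=4 (pos 3, char 'f'): match length 3
  offset=5 (pos 2, char 'c'): match length 0
  offset=6 (pos 1, char 'f'): match length 3
  offset=7 (pos 0, char 'c'): match length 0
Longest match has length 3, found at offsets 4, 6; take the smallest, offset 4.
next_char = character at position 7 + 3 = 10 -> 'd'

Best match: offset=4, length=3 (matching 'fcf' starting at position 3)
LZ77 triple: (4, 3, 'd')


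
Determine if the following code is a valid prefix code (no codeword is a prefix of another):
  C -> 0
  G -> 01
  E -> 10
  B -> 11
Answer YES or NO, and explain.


Checking each pair (does one codeword prefix another?):
  C='0' vs G='01': prefix -- VIOLATION

NO -- this is NOT a valid prefix code. C (0) is a prefix of G (01).


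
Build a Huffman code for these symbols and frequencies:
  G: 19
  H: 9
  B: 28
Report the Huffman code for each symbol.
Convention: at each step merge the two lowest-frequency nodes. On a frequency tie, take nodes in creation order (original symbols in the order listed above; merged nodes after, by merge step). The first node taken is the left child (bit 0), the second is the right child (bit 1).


Huffman tree construction:
Step 1: Merge H(9) + G(19) = 28
Step 2: Merge B(28) + (H+G)(28) = 56
Read each symbol's code off the tree from the root (left child = 0, right child = 1).

Codes:
  G: 11 (length 2)
  H: 10 (length 2)
  B: 0 (length 1)
Average code length: 84/56 = 1.5000 bits/symbol


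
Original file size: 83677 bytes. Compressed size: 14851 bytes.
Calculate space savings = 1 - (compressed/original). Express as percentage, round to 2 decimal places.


ratio = compressed/original = 14851/83677 = 0.17748
savings = 1 - ratio = 1 - 0.17748 = 0.82252
as a percentage: 0.82252 * 100 = 82.25%

Space savings = 1 - 14851/83677 = 82.25%


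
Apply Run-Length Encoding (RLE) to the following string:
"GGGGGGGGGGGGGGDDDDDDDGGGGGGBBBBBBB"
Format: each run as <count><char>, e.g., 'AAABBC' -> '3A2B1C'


Scanning runs left to right:
  i=0: run of 'G' x 14 -> '14G'
  i=14: run of 'D' x 7 -> '7D'
  i=21: run of 'G' x 6 -> '6G'
  i=27: run of 'B' x 7 -> '7B'

RLE = 14G7D6G7B


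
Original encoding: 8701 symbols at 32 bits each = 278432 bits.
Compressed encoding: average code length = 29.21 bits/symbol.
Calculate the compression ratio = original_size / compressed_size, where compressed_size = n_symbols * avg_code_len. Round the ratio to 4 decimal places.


original_size = n_symbols * orig_bits = 8701 * 32 = 278432 bits
compressed_size = n_symbols * avg_code_len = 8701 * 29.21 = 254156.21 bits
ratio = original_size / compressed_size = 278432 / 254156.21 = 1.0955

Compression ratio = 1.0955


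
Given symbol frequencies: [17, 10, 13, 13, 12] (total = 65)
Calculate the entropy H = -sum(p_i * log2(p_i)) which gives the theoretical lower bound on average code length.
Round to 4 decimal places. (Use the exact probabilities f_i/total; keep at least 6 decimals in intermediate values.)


Per-symbol terms -p_i * log2(p_i) with p_i = f_i/65:
  p = 17/65 = 0.261538: log2(p) = -1.934905, -p*log2(p) = 0.506052
  p = 10/65 = 0.153846: log2(p) = -2.700440, -p*log2(p) = 0.415452
  p = 13/65 = 0.200000: log2(p) = -2.321928, -p*log2(p) = 0.464386
  p = 13/65 = 0.200000: log2(p) = -2.321928, -p*log2(p) = 0.464386
  p = 12/65 = 0.184615: log2(p) = -2.437405, -p*log2(p) = 0.449983
H = 0.506052 + 0.415452 + 0.464386 + 0.464386 + 0.449983 = 2.300259

H = 2.3003 bits/symbol


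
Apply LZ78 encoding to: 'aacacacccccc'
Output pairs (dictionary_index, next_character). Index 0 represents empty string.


LZ78 encoding steps:
Dictionary: {0: ''}
Step 1: w='' (idx 0), next='a' -> output (0, 'a'), add 'a' as idx 1
Step 2: w='a' (idx 1), next='c' -> output (1, 'c'), add 'ac' as idx 2
Step 3: w='ac' (idx 2), next='a' -> output (2, 'a'), add 'aca' as idx 3
Step 4: w='' (idx 0), next='c' -> output (0, 'c'), add 'c' as idx 4
Step 5: w='c' (idx 4), next='c' -> output (4, 'c'), add 'cc' as idx 5
Step 6: w='cc' (idx 5), next='c' -> output (5, 'c'), add 'ccc' as idx 6


Encoded: [(0, 'a'), (1, 'c'), (2, 'a'), (0, 'c'), (4, 'c'), (5, 'c')]


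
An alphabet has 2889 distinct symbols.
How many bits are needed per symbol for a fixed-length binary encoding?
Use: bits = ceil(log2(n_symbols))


log2(2889) = 11.4964
Bracket: 2^11 = 2048 < 2889 <= 2^12 = 4096
So ceil(log2(2889)) = 12

bits = ceil(log2(2889)) = ceil(11.4964) = 12 bits


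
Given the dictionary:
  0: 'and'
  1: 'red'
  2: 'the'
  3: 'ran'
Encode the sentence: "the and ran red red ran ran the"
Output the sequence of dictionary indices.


Look up each word in the dictionary:
  'the' -> 2
  'and' -> 0
  'ran' -> 3
  'red' -> 1
  'red' -> 1
  'ran' -> 3
  'ran' -> 3
  'the' -> 2

Encoded: [2, 0, 3, 1, 1, 3, 3, 2]


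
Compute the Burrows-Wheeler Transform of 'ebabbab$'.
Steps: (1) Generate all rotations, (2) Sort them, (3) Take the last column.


Rotations (sorted):
  0: $ebabbab -> last char: b
  1: ab$ebabb -> last char: b
  2: abbab$eb -> last char: b
  3: b$ebabba -> last char: a
  4: bab$ebab -> last char: b
  5: babbab$e -> last char: e
  6: bbab$eba -> last char: a
  7: ebabbab$ -> last char: $


BWT = bbbabea$


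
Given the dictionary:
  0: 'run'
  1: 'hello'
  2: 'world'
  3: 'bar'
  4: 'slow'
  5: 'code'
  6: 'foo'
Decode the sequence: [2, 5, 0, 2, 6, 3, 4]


Look up each index in the dictionary:
  2 -> 'world'
  5 -> 'code'
  0 -> 'run'
  2 -> 'world'
  6 -> 'foo'
  3 -> 'bar'
  4 -> 'slow'

Decoded: "world code run world foo bar slow"


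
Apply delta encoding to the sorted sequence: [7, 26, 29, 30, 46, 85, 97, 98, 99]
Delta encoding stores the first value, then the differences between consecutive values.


First value: 7
Deltas:
  26 - 7 = 19
  29 - 26 = 3
  30 - 29 = 1
  46 - 30 = 16
  85 - 46 = 39
  97 - 85 = 12
  98 - 97 = 1
  99 - 98 = 1


Delta encoded: [7, 19, 3, 1, 16, 39, 12, 1, 1]


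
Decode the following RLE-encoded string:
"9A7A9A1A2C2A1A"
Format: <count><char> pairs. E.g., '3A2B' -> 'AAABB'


Expanding each <count><char> pair:
  9A -> 'AAAAAAAAA'
  7A -> 'AAAAAAA'
  9A -> 'AAAAAAAAA'
  1A -> 'A'
  2C -> 'CC'
  2A -> 'AA'
  1A -> 'A'

Decoded = AAAAAAAAAAAAAAAAAAAAAAAAAACCAAA


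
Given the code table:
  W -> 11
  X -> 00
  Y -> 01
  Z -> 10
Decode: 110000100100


Decoding:
11 -> W
00 -> X
00 -> X
10 -> Z
01 -> Y
00 -> X


Result: WXXZYX


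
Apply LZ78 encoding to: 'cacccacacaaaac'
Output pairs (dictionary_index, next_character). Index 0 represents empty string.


LZ78 encoding steps:
Dictionary: {0: ''}
Step 1: w='' (idx 0), next='c' -> output (0, 'c'), add 'c' as idx 1
Step 2: w='' (idx 0), next='a' -> output (0, 'a'), add 'a' as idx 2
Step 3: w='c' (idx 1), next='c' -> output (1, 'c'), add 'cc' as idx 3
Step 4: w='c' (idx 1), next='a' -> output (1, 'a'), add 'ca' as idx 4
Step 5: w='ca' (idx 4), next='c' -> output (4, 'c'), add 'cac' as idx 5
Step 6: w='a' (idx 2), next='a' -> output (2, 'a'), add 'aa' as idx 6
Step 7: w='aa' (idx 6), next='c' -> output (6, 'c'), add 'aac' as idx 7


Encoded: [(0, 'c'), (0, 'a'), (1, 'c'), (1, 'a'), (4, 'c'), (2, 'a'), (6, 'c')]


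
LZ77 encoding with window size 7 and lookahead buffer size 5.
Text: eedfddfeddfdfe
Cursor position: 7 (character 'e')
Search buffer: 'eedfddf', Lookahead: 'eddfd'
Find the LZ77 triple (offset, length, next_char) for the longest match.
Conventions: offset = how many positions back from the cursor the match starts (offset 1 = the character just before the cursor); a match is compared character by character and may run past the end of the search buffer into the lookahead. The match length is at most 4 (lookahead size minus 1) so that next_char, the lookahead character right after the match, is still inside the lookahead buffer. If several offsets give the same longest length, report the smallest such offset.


Try each offset into the search buffer:
  offset=1 (pos 6, char 'f'): match length 0
  offset=2 (pos 5, char 'd'): match length 0
  offset=3 (pos 4, char 'd'): match length 0
  offset=4 (pos 3, char 'f'): match length 0
  offset=5 (pos 2, char 'd'): match length 0
  offset=6 (pos 1, char 'e'): match length 2
  offset=7 (pos 0, char 'e'): match length 1
Longest match has length 2 at offset 6.
next_char = character at position 7 + 2 = 9 -> 'd'

Best match: offset=6, length=2 (matching 'ed' starting at position 1)
LZ77 triple: (6, 2, 'd')
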